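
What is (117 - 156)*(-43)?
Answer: 1677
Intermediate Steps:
(117 - 156)*(-43) = -39*(-43) = 1677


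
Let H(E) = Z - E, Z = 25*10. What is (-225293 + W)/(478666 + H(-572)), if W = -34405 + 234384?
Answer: -12657/239744 ≈ -0.052794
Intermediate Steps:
W = 199979
Z = 250
H(E) = 250 - E
(-225293 + W)/(478666 + H(-572)) = (-225293 + 199979)/(478666 + (250 - 1*(-572))) = -25314/(478666 + (250 + 572)) = -25314/(478666 + 822) = -25314/479488 = -25314*1/479488 = -12657/239744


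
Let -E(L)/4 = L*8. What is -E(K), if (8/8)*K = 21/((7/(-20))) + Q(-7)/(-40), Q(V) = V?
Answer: -9572/5 ≈ -1914.4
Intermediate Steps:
K = -2393/40 (K = 21/((7/(-20))) - 7/(-40) = 21/((7*(-1/20))) - 7*(-1/40) = 21/(-7/20) + 7/40 = 21*(-20/7) + 7/40 = -60 + 7/40 = -2393/40 ≈ -59.825)
E(L) = -32*L (E(L) = -4*L*8 = -32*L)
-E(K) = -(-32)*(-2393)/40 = -1*9572/5 = -9572/5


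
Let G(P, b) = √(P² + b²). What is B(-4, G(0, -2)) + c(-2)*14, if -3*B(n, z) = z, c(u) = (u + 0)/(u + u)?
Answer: 19/3 ≈ 6.3333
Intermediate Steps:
c(u) = ½ (c(u) = u/((2*u)) = u*(1/(2*u)) = ½)
B(n, z) = -z/3
B(-4, G(0, -2)) + c(-2)*14 = -√(0² + (-2)²)/3 + (½)*14 = -√(0 + 4)/3 + 7 = -√4/3 + 7 = -⅓*2 + 7 = -⅔ + 7 = 19/3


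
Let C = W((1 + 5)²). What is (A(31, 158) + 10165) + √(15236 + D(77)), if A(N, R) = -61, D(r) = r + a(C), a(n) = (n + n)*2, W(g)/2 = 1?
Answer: 10104 + √15321 ≈ 10228.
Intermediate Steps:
W(g) = 2 (W(g) = 2*1 = 2)
C = 2
a(n) = 4*n (a(n) = (2*n)*2 = 4*n)
D(r) = 8 + r (D(r) = r + 4*2 = r + 8 = 8 + r)
(A(31, 158) + 10165) + √(15236 + D(77)) = (-61 + 10165) + √(15236 + (8 + 77)) = 10104 + √(15236 + 85) = 10104 + √15321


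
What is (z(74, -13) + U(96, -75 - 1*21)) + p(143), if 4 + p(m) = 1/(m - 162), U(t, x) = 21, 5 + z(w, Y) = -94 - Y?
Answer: -1312/19 ≈ -69.053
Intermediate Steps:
z(w, Y) = -99 - Y (z(w, Y) = -5 + (-94 - Y) = -99 - Y)
p(m) = -4 + 1/(-162 + m) (p(m) = -4 + 1/(m - 162) = -4 + 1/(-162 + m))
(z(74, -13) + U(96, -75 - 1*21)) + p(143) = ((-99 - 1*(-13)) + 21) + (649 - 4*143)/(-162 + 143) = ((-99 + 13) + 21) + (649 - 572)/(-19) = (-86 + 21) - 1/19*77 = -65 - 77/19 = -1312/19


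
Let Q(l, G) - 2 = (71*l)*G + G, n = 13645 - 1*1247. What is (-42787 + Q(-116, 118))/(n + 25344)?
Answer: -1014515/37742 ≈ -26.880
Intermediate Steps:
n = 12398 (n = 13645 - 1247 = 12398)
Q(l, G) = 2 + G + 71*G*l (Q(l, G) = 2 + ((71*l)*G + G) = 2 + (71*G*l + G) = 2 + (G + 71*G*l) = 2 + G + 71*G*l)
(-42787 + Q(-116, 118))/(n + 25344) = (-42787 + (2 + 118 + 71*118*(-116)))/(12398 + 25344) = (-42787 + (2 + 118 - 971848))/37742 = (-42787 - 971728)*(1/37742) = -1014515*1/37742 = -1014515/37742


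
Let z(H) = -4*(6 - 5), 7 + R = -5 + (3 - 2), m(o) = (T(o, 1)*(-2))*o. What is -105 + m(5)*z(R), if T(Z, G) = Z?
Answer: 95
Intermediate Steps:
m(o) = -2*o² (m(o) = (o*(-2))*o = (-2*o)*o = -2*o²)
R = -11 (R = -7 + (-5 + (3 - 2)) = -7 + (-5 + 1) = -7 - 4 = -11)
z(H) = -4 (z(H) = -4*1 = -4)
-105 + m(5)*z(R) = -105 - 2*5²*(-4) = -105 - 2*25*(-4) = -105 - 50*(-4) = -105 + 200 = 95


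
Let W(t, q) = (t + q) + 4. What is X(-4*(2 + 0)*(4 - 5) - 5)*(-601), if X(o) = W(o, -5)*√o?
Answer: -1202*√3 ≈ -2081.9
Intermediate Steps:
W(t, q) = 4 + q + t (W(t, q) = (q + t) + 4 = 4 + q + t)
X(o) = √o*(-1 + o) (X(o) = (4 - 5 + o)*√o = (-1 + o)*√o = √o*(-1 + o))
X(-4*(2 + 0)*(4 - 5) - 5)*(-601) = (√(-4*(2 + 0)*(4 - 5) - 5)*(-1 + (-4*(2 + 0)*(4 - 5) - 5)))*(-601) = (√(-8*(-1) - 5)*(-1 + (-8*(-1) - 5)))*(-601) = (√(-4*(-2) - 5)*(-1 + (-4*(-2) - 5)))*(-601) = (√(8 - 5)*(-1 + (8 - 5)))*(-601) = (√3*(-1 + 3))*(-601) = (√3*2)*(-601) = (2*√3)*(-601) = -1202*√3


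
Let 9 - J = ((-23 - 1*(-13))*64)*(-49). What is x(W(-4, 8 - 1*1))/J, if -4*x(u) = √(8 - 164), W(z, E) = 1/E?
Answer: I*√39/62702 ≈ 9.9598e-5*I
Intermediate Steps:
x(u) = -I*√39/2 (x(u) = -√(8 - 164)/4 = -I*√39/2)
J = -31351 (J = 9 - (-23 - 1*(-13))*64*(-49) = 9 - (-23 + 13)*64*(-49) = 9 - (-10*64)*(-49) = 9 - (-640)*(-49) = 9 - 1*31360 = 9 - 31360 = -31351)
x(W(-4, 8 - 1*1))/J = -I*√39/2/(-31351) = -I*√39/2*(-1/31351) = I*√39/62702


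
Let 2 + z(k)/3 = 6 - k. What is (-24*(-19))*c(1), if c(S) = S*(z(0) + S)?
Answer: 5928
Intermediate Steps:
z(k) = 12 - 3*k (z(k) = -6 + 3*(6 - k) = -6 + (18 - 3*k) = 12 - 3*k)
c(S) = S*(12 + S) (c(S) = S*((12 - 3*0) + S) = S*((12 + 0) + S) = S*(12 + S))
(-24*(-19))*c(1) = (-24*(-19))*(1*(12 + 1)) = 456*(1*13) = 456*13 = 5928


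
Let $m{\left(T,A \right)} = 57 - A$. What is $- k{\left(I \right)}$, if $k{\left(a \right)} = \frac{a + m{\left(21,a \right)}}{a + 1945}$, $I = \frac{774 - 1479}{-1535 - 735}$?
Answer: $- \frac{25878}{883171} \approx -0.029301$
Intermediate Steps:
$I = \frac{141}{454}$ ($I = - \frac{705}{-2270} = \left(-705\right) \left(- \frac{1}{2270}\right) = \frac{141}{454} \approx 0.31057$)
$k{\left(a \right)} = \frac{57}{1945 + a}$ ($k{\left(a \right)} = \frac{a - \left(-57 + a\right)}{a + 1945} = \frac{57}{1945 + a}$)
$- k{\left(I \right)} = - \frac{57}{1945 + \frac{141}{454}} = - \frac{57}{\frac{883171}{454}} = - \frac{57 \cdot 454}{883171} = \left(-1\right) \frac{25878}{883171} = - \frac{25878}{883171}$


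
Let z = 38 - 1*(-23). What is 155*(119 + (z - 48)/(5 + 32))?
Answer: 684480/37 ≈ 18499.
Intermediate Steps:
z = 61 (z = 38 + 23 = 61)
155*(119 + (z - 48)/(5 + 32)) = 155*(119 + (61 - 48)/(5 + 32)) = 155*(119 + 13/37) = 155*(4416/37) = 684480/37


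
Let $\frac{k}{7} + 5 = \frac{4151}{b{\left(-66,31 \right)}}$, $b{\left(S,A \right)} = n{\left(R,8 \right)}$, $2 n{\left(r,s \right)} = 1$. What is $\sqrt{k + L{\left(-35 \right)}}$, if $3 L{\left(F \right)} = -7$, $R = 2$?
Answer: $\frac{\sqrt{522690}}{3} \approx 240.99$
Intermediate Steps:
$n{\left(r,s \right)} = \frac{1}{2}$ ($n{\left(r,s \right)} = \frac{1}{2} \cdot 1 = \frac{1}{2}$)
$b{\left(S,A \right)} = \frac{1}{2}$
$L{\left(F \right)} = - \frac{7}{3}$ ($L{\left(F \right)} = \frac{1}{3} \left(-7\right) = - \frac{7}{3}$)
$k = 58079$ ($k = -35 + 7 \cdot 4151 \frac{1}{\frac{1}{2}} = -35 + 7 \cdot 4151 \cdot 2 = -35 + 7 \cdot 8302 = -35 + 58114 = 58079$)
$\sqrt{k + L{\left(-35 \right)}} = \sqrt{58079 - \frac{7}{3}} = \sqrt{\frac{174230}{3}} = \frac{\sqrt{522690}}{3}$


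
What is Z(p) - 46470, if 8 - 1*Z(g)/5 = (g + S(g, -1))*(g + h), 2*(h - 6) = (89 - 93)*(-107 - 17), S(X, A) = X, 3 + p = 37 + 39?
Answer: -285140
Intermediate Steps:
p = 73 (p = -3 + (37 + 39) = -3 + 76 = 73)
h = 254 (h = 6 + ((89 - 93)*(-107 - 17))/2 = 6 + (-4*(-124))/2 = 6 + (½)*496 = 6 + 248 = 254)
Z(g) = 40 - 10*g*(254 + g) (Z(g) = 40 - 5*(g + g)*(g + 254) = 40 - 5*2*g*(254 + g) = 40 - 10*g*(254 + g))
Z(p) - 46470 = (40 - 2540*73 - 10*73²) - 46470 = (40 - 185420 - 10*5329) - 46470 = (40 - 185420 - 53290) - 46470 = -238670 - 46470 = -285140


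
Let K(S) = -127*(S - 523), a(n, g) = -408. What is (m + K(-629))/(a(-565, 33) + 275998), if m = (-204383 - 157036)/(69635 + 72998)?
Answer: 20867417013/39308228470 ≈ 0.53087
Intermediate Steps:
K(S) = 66421 - 127*S (K(S) = -127*(-523 + S) = 66421 - 127*S)
m = -361419/142633 ≈ -2.5339
(m + K(-629))/(a(-565, 33) + 275998) = (-361419/142633 + (66421 - 127*(-629)))/(-408 + 275998) = (-361419/142633 + (66421 + 79883))/275590 = (-361419/142633 + 146304)*(1/275590) = (20867417013/142633)*(1/275590) = 20867417013/39308228470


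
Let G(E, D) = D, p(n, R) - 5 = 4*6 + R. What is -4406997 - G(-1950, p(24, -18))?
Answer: -4407008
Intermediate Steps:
p(n, R) = 29 + R (p(n, R) = 5 + (4*6 + R) = 5 + (24 + R) = 29 + R)
-4406997 - G(-1950, p(24, -18)) = -4406997 - (29 - 18) = -4406997 - 1*11 = -4406997 - 11 = -4407008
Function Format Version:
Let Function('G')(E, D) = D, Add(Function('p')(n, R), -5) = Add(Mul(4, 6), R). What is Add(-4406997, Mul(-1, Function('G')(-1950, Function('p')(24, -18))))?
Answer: -4407008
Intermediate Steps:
Function('p')(n, R) = Add(29, R) (Function('p')(n, R) = Add(5, Add(Mul(4, 6), R)) = Add(5, Add(24, R)) = Add(29, R))
Add(-4406997, Mul(-1, Function('G')(-1950, Function('p')(24, -18)))) = Add(-4406997, Mul(-1, Add(29, -18))) = Add(-4406997, Mul(-1, 11)) = Add(-4406997, -11) = -4407008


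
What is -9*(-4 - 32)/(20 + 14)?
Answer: 162/17 ≈ 9.5294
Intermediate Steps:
-9*(-4 - 32)/(20 + 14) = -(-324)/34 = -9*(-18/17) = 162/17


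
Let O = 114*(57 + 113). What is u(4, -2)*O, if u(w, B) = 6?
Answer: 116280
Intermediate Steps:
O = 19380 (O = 114*170 = 19380)
u(4, -2)*O = 6*19380 = 116280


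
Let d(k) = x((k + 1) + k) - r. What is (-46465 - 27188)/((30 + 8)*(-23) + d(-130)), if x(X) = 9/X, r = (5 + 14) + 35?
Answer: 19076127/240361 ≈ 79.365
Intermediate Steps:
r = 54 (r = 19 + 35 = 54)
d(k) = -54 + 9/(1 + 2*k) (d(k) = 9/((k + 1) + k) - 1*54 = 9/((1 + k) + k) - 54 = 9/(1 + 2*k) - 54 = -54 + 9/(1 + 2*k))
(-46465 - 27188)/((30 + 8)*(-23) + d(-130)) = (-46465 - 27188)/((30 + 8)*(-23) + 9*(-5 - 12*(-130))/(1 + 2*(-130))) = -73653/(38*(-23) + 9*(-5 + 1560)/(1 - 260)) = -73653/(-874 + 9*1555/(-259)) = -73653/(-874 + 9*(-1/259)*1555) = -73653/(-874 - 13995/259) = -73653/(-240361/259) = -73653*(-259/240361) = 19076127/240361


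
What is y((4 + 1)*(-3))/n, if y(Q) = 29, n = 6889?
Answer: 29/6889 ≈ 0.0042096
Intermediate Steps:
y((4 + 1)*(-3))/n = 29/6889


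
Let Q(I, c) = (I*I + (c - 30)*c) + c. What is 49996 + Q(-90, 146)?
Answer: 75178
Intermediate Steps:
Q(I, c) = c + I² + c*(-30 + c) (Q(I, c) = (I² + (-30 + c)*c) + c = (I² + c*(-30 + c)) + c = c + I² + c*(-30 + c))
49996 + Q(-90, 146) = 49996 + ((-90)² + 146² - 29*146) = 49996 + (8100 + 21316 - 4234) = 49996 + 25182 = 75178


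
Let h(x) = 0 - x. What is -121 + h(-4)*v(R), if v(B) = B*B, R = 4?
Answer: -57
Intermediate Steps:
h(x) = -x
v(B) = B²
-121 + h(-4)*v(R) = -121 - 1*(-4)*4² = -121 + 4*16 = -121 + 64 = -57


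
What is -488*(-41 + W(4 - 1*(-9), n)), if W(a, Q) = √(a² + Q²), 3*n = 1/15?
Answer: 20008 - 488*√342226/45 ≈ 13664.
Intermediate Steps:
n = 1/45 (n = (⅓)/15 = (⅓)*(1/15) = 1/45 ≈ 0.022222)
W(a, Q) = √(Q² + a²)
-488*(-41 + W(4 - 1*(-9), n)) = -488*(-41 + √((1/45)² + (4 - 1*(-9))²)) = -488*(-41 + √(1/2025 + (4 + 9)²)) = -488*(-41 + √(1/2025 + 13²)) = -488*(-41 + √(1/2025 + 169)) = -488*(-41 + √(342226/2025)) = -488*(-41 + √342226/45) = 20008 - 488*√342226/45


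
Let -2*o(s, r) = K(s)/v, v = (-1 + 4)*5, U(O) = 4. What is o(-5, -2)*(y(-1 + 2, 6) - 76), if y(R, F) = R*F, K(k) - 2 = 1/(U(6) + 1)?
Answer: 77/15 ≈ 5.1333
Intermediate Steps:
v = 15 (v = 3*5 = 15)
K(k) = 11/5 (K(k) = 2 + 1/(4 + 1) = 2 + 1/5 = 2 + ⅕ = 11/5)
y(R, F) = F*R
o(s, r) = -11/150 (o(s, r) = -11/(10*15) = -½*11/75 = -11/150)
o(-5, -2)*(y(-1 + 2, 6) - 76) = -11*(6*(-1 + 2) - 76)/150 = -11*(6*1 - 76)/150 = -11*(6 - 76)/150 = -11/150*(-70) = 77/15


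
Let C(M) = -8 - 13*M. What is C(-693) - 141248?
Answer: -132247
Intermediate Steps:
C(-693) - 141248 = (-8 - 13*(-693)) - 141248 = (-8 + 9009) - 141248 = 9001 - 141248 = -132247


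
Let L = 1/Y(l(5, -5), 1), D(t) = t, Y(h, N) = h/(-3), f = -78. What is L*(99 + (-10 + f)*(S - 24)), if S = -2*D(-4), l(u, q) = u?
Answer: -4521/5 ≈ -904.20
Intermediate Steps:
Y(h, N) = -h/3 (Y(h, N) = h*(-⅓) = -h/3)
S = 8 (S = -2*(-4) = 8)
L = -⅗ (L = 1/(-⅓*5) = 1/(-5/3) = -⅗ ≈ -0.60000)
L*(99 + (-10 + f)*(S - 24)) = -3*(99 + (-10 - 78)*(8 - 24))/5 = -3*(99 - 88*(-16))/5 = -3*(99 + 1408)/5 = -⅗*1507 = -4521/5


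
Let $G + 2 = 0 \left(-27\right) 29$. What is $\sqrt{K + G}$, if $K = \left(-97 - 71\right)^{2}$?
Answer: $\sqrt{28222} \approx 167.99$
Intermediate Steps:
$G = -2$ ($G = -2 + 0 \left(-27\right) 29 = -2 + 0 \cdot 29 = -2 + 0 = -2$)
$K = 28224$ ($K = \left(-168\right)^{2} = 28224$)
$\sqrt{K + G} = \sqrt{28224 - 2} = \sqrt{28222}$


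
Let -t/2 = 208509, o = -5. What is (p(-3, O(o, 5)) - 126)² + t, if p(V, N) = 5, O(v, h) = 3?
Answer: -402377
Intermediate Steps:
t = -417018 (t = -2*208509 = -417018)
(p(-3, O(o, 5)) - 126)² + t = (5 - 126)² - 417018 = (-121)² - 417018 = 14641 - 417018 = -402377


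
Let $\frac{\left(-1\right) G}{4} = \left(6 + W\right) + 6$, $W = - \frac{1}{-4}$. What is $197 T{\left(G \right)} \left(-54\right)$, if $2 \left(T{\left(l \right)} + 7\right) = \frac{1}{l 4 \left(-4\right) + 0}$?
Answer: $\frac{58376025}{784} \approx 74459.0$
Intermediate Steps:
$W = \frac{1}{4}$ ($W = \left(-1\right) \left(- \frac{1}{4}\right) = \frac{1}{4} \approx 0.25$)
$G = -49$ ($G = - 4 \left(\left(6 + \frac{1}{4}\right) + 6\right) = - 4 \left(\frac{25}{4} + 6\right) = \left(-4\right) \frac{49}{4} = -49$)
$T{\left(l \right)} = -7 - \frac{1}{32 l}$ ($T{\left(l \right)} = -7 + \frac{1}{2 \left(l 4 \left(-4\right) + 0\right)} = -7 + \frac{1}{2 \left(4 l \left(-4\right) + 0\right)} = -7 + \frac{1}{2 \left(- 16 l + 0\right)} = -7 + \frac{1}{2 \left(- 16 l\right)} = -7 + \frac{\left(- \frac{1}{16}\right) \frac{1}{l}}{2} = -7 - \frac{1}{32 l}$)
$197 T{\left(G \right)} \left(-54\right) = 197 \left(-7 - \frac{1}{32 \left(-49\right)}\right) \left(-54\right) = 197 \left(-7 - - \frac{1}{1568}\right) \left(-54\right) = 197 \left(-7 + \frac{1}{1568}\right) \left(-54\right) = 197 \left(- \frac{10975}{1568}\right) \left(-54\right) = \left(- \frac{2162075}{1568}\right) \left(-54\right) = \frac{58376025}{784}$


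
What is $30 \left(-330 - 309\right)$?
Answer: $-19170$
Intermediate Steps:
$30 \left(-330 - 309\right) = 30 \left(-639\right) = -19170$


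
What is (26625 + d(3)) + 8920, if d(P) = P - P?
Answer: 35545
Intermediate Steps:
d(P) = 0
(26625 + d(3)) + 8920 = (26625 + 0) + 8920 = 26625 + 8920 = 35545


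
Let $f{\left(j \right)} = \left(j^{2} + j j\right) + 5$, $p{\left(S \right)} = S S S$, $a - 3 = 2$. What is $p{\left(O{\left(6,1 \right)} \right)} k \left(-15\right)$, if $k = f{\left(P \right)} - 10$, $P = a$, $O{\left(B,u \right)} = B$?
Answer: $-145800$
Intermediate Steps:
$a = 5$ ($a = 3 + 2 = 5$)
$p{\left(S \right)} = S^{3}$ ($p{\left(S \right)} = S^{2} S = S^{3}$)
$P = 5$
$f{\left(j \right)} = 5 + 2 j^{2}$ ($f{\left(j \right)} = \left(j^{2} + j^{2}\right) + 5 = 2 j^{2} + 5 = 5 + 2 j^{2}$)
$k = 45$ ($k = \left(5 + 2 \cdot 5^{2}\right) - 10 = \left(5 + 2 \cdot 25\right) - 10 = \left(5 + 50\right) - 10 = 55 - 10 = 45$)
$p{\left(O{\left(6,1 \right)} \right)} k \left(-15\right) = 6^{3} \cdot 45 \left(-15\right) = 216 \cdot 45 \left(-15\right) = 9720 \left(-15\right) = -145800$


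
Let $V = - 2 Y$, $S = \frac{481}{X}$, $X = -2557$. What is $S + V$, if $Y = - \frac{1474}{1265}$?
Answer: $\frac{629961}{294055} \approx 2.1423$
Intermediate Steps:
$Y = - \frac{134}{115}$ ($Y = \left(-1474\right) \frac{1}{1265} = - \frac{134}{115} \approx -1.1652$)
$S = - \frac{481}{2557}$ ($S = \frac{481}{-2557} = 481 \left(- \frac{1}{2557}\right) = - \frac{481}{2557} \approx -0.18811$)
$V = \frac{268}{115}$ ($V = \left(-2\right) \left(- \frac{134}{115}\right) = \frac{268}{115} \approx 2.3304$)
$S + V = - \frac{481}{2557} + \frac{268}{115} = \frac{629961}{294055}$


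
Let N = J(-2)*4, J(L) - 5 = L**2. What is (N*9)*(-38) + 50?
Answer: -12262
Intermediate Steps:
J(L) = 5 + L**2
N = 36 (N = (5 + (-2)**2)*4 = (5 + 4)*4 = 9*4 = 36)
(N*9)*(-38) + 50 = (36*9)*(-38) + 50 = 324*(-38) + 50 = -12312 + 50 = -12262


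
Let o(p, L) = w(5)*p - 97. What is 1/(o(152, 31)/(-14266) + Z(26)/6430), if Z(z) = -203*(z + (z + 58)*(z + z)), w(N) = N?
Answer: -45865190/6364639151 ≈ -0.0072063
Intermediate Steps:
o(p, L) = -97 + 5*p (o(p, L) = 5*p - 97 = -97 + 5*p)
Z(z) = -203*z - 406*z*(58 + z) (Z(z) = -203*(z + (58 + z)*(2*z)) = -203*(z + 2*z*(58 + z)) = -203*z - 406*z*(58 + z))
1/(o(152, 31)/(-14266) + Z(26)/6430) = 1/((-97 + 5*152)/(-14266) - 203*26*(117 + 2*26)/6430) = 1/((-97 + 760)*(-1/14266) - 203*26*(117 + 52)*(1/6430)) = 1/(663*(-1/14266) - 203*26*169*(1/6430)) = 1/(-663/14266 - 891982*1/6430) = 1/(-663/14266 - 445991/3215) = 1/(-6364639151/45865190) = -45865190/6364639151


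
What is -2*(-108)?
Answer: 216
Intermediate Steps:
-2*(-108) = -1*(-216) = 216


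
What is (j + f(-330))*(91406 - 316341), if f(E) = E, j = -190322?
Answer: 42884307620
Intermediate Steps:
(j + f(-330))*(91406 - 316341) = (-190322 - 330)*(91406 - 316341) = -190652*(-224935) = 42884307620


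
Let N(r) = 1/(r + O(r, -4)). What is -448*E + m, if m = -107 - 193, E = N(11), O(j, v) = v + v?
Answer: -1348/3 ≈ -449.33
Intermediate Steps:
O(j, v) = 2*v
N(r) = 1/(-8 + r) (N(r) = 1/(r + 2*(-4)) = 1/(r - 8) = 1/(-8 + r))
E = 1/3 (E = 1/(-8 + 11) = 1/3 ≈ 0.33333)
m = -300
-448*E + m = -448*1/3 - 300 = -448/3 - 300 = -1348/3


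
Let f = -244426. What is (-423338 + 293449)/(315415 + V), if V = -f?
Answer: -129889/559841 ≈ -0.23201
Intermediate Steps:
V = 244426 (V = -1*(-244426) = 244426)
(-423338 + 293449)/(315415 + V) = (-423338 + 293449)/(315415 + 244426) = -129889/559841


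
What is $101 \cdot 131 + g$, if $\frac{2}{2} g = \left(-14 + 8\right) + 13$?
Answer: $13238$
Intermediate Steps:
$g = 7$ ($g = \left(-14 + 8\right) + 13 = -6 + 13 = 7$)
$101 \cdot 131 + g = 101 \cdot 131 + 7 = 13231 + 7 = 13238$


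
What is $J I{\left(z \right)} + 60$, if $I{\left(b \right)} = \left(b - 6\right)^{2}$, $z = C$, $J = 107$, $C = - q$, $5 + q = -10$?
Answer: $8727$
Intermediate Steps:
$q = -15$ ($q = -5 - 10 = -15$)
$C = 15$ ($C = \left(-1\right) \left(-15\right) = 15$)
$z = 15$
$I{\left(b \right)} = \left(-6 + b\right)^{2}$ ($I{\left(b \right)} = \left(b - 6\right)^{2} = \left(-6 + b\right)^{2}$)
$J I{\left(z \right)} + 60 = 107 \left(-6 + 15\right)^{2} + 60 = 107 \cdot 9^{2} + 60 = 107 \cdot 81 + 60 = 8667 + 60 = 8727$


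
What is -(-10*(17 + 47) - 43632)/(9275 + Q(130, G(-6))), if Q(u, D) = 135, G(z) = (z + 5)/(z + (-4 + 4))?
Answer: 22136/4705 ≈ 4.7048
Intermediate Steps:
G(z) = (5 + z)/z (G(z) = (5 + z)/(z + 0) = (5 + z)/z)
-(-10*(17 + 47) - 43632)/(9275 + Q(130, G(-6))) = -(-10*(17 + 47) - 43632)/(9275 + 135) = -(-10*64 - 43632)/9410 = -(-640 - 43632)/9410 = -(-44272)/9410 = -1*(-22136/4705) = 22136/4705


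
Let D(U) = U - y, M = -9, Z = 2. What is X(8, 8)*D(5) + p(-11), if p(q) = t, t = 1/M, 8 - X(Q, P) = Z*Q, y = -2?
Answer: -505/9 ≈ -56.111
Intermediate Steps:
X(Q, P) = 8 - 2*Q
t = -⅑ (t = 1/(-9) = 1*(-⅑) = -⅑ ≈ -0.11111)
D(U) = 2 + U (D(U) = U - 1*(-2) = U + 2 = 2 + U)
p(q) = -⅑
X(8, 8)*D(5) + p(-11) = (8 - 2*8)*(2 + 5) - ⅑ = (8 - 16)*7 - ⅑ = -8*7 - ⅑ = -56 - ⅑ = -505/9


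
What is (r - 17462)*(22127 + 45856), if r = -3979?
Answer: -1457623503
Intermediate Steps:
(r - 17462)*(22127 + 45856) = (-3979 - 17462)*(22127 + 45856) = -21441*67983 = -1457623503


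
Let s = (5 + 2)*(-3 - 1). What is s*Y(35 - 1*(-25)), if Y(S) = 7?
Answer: -196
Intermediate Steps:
s = -28 (s = 7*(-4) = -28)
s*Y(35 - 1*(-25)) = -28*7 = -196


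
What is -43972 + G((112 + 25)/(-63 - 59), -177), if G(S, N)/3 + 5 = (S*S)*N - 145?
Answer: -671143387/14884 ≈ -45092.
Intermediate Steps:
G(S, N) = -450 + 3*N*S² (G(S, N) = -15 + 3*((S*S)*N - 145) = -15 + 3*(S²*N - 145) = -15 + 3*(N*S² - 145) = -15 + 3*(-145 + N*S²) = -15 + (-435 + 3*N*S²) = -450 + 3*N*S²)
-43972 + G((112 + 25)/(-63 - 59), -177) = -43972 + (-450 + 3*(-177)*((112 + 25)/(-63 - 59))²) = -43972 + (-450 + 3*(-177)*(137/(-122))²) = -43972 + (-450 + 3*(-177)*(137*(-1/122))²) = -43972 + (-450 + 3*(-177)*(-137/122)²) = -43972 + (-450 + 3*(-177)*(18769/14884)) = -43972 + (-450 - 9966339/14884) = -43972 - 16664139/14884 = -671143387/14884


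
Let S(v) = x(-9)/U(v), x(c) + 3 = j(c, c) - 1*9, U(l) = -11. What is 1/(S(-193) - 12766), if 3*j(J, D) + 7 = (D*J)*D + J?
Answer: -3/38227 ≈ -7.8479e-5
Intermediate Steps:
j(J, D) = -7/3 + J/3 + J*D**2/3 (j(J, D) = -7/3 + ((D*J)*D + J)/3 = -7/3 + (J*D**2 + J)/3 = -7/3 + (J + J*D**2)/3 = -7/3 + (J/3 + J*D**2/3) = -7/3 + J/3 + J*D**2/3)
x(c) = -43/3 + c/3 + c**3/3 (x(c) = -3 + ((-7/3 + c/3 + c*c**2/3) - 1*9) = -3 + ((-7/3 + c/3 + c**3/3) - 9) = -3 + (-34/3 + c/3 + c**3/3) = -43/3 + c/3 + c**3/3)
S(v) = 71/3 (S(v) = (-43/3 + (1/3)*(-9) + (1/3)*(-9)**3)/(-11) = (-43/3 - 3 + (1/3)*(-729))*(-1/11) = (-43/3 - 3 - 243)*(-1/11) = -781/3*(-1/11) = 71/3)
1/(S(-193) - 12766) = 1/(71/3 - 12766) = 1/(-38227/3) = -3/38227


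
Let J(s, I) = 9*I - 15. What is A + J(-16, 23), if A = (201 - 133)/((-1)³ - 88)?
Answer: 17020/89 ≈ 191.24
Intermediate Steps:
A = -68/89 (A = 68/(-1 - 88) = 68/(-89) = 68*(-1/89) = -68/89 ≈ -0.76404)
J(s, I) = -15 + 9*I
A + J(-16, 23) = -68/89 + (-15 + 9*23) = -68/89 + (-15 + 207) = -68/89 + 192 = 17020/89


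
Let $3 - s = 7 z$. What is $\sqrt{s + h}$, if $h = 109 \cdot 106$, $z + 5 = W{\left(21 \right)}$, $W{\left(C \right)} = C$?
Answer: $\sqrt{11445} \approx 106.98$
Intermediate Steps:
$z = 16$ ($z = -5 + 21 = 16$)
$s = -109$ ($s = 3 - 7 \cdot 16 = 3 - 112 = -109$)
$h = 11554$
$\sqrt{s + h} = \sqrt{-109 + 11554} = \sqrt{11445}$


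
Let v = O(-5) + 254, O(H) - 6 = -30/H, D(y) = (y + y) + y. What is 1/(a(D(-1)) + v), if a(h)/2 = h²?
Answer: 1/284 ≈ 0.0035211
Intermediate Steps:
D(y) = 3*y (D(y) = 2*y + y = 3*y)
a(h) = 2*h²
O(H) = 6 - 30/H
v = 266 (v = (6 - 30/(-5)) + 254 = (6 - 30*(-⅕)) + 254 = (6 + 6) + 254 = 12 + 254 = 266)
1/(a(D(-1)) + v) = 1/(2*(3*(-1))² + 266) = 1/(2*(-3)² + 266) = 1/(2*9 + 266) = 1/(18 + 266) = 1/284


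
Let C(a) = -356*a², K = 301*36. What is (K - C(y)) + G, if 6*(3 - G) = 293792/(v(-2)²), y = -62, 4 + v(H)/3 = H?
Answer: 335133905/243 ≈ 1.3792e+6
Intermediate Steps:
v(H) = -12 + 3*H
K = 10836
G = -35995/243 (G = 3 - 146896/(3*((-12 + 3*(-2))²)) = 3 - 146896/(3*((-12 - 6)²)) = 3 - 146896/(3*((-18)²)) = 3 - 146896/(3*324) = 3 - ⅙*73448/81 = 3 - 36724/243 = -35995/243 ≈ -148.13)
(K - C(y)) + G = (10836 - (-356)*(-62)²) - 35995/243 = (10836 - (-356)*3844) - 35995/243 = (10836 - 1*(-1368464)) - 35995/243 = (10836 + 1368464) - 35995/243 = 1379300 - 35995/243 = 335133905/243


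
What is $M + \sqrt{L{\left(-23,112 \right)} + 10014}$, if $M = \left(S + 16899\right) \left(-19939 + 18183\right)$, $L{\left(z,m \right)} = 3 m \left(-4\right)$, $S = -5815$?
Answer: $-19463504 + 17 \sqrt{30} \approx -1.9463 \cdot 10^{7}$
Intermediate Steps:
$L{\left(z,m \right)} = - 12 m$
$M = -19463504$ ($M = \left(-5815 + 16899\right) \left(-19939 + 18183\right) = 11084 \left(-1756\right) = -19463504$)
$M + \sqrt{L{\left(-23,112 \right)} + 10014} = -19463504 + \sqrt{\left(-12\right) 112 + 10014} = -19463504 + \sqrt{-1344 + 10014} = -19463504 + \sqrt{8670} = -19463504 + 17 \sqrt{30}$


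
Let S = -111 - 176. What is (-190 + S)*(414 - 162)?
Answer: -120204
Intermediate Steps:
S = -287
(-190 + S)*(414 - 162) = (-190 - 287)*(414 - 162) = -477*252 = -120204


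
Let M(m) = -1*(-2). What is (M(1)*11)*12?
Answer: 264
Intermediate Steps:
M(m) = 2
(M(1)*11)*12 = (2*11)*12 = 22*12 = 264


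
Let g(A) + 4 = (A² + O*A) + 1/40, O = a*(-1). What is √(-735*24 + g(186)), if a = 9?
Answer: √6111210/20 ≈ 123.60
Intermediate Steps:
O = -9 (O = 9*(-1) = -9)
g(A) = -159/40 + A² - 9*A (g(A) = -4 + ((A² - 9*A) + 1/40) = -4 + (1/40 + A² - 9*A) = -159/40 + A² - 9*A)
√(-735*24 + g(186)) = √(-735*24 + (-159/40 + 186² - 9*186)) = √(-17640 + (-159/40 + 34596 - 1674)) = √(-17640 + 1316721/40) = √(611121/40) = √6111210/20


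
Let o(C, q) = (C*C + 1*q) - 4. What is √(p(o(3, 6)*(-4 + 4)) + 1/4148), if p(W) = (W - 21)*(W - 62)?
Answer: √5600522789/2074 ≈ 36.083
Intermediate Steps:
o(C, q) = -4 + q + C² (o(C, q) = (C² + q) - 4 = (q + C²) - 4 = -4 + q + C²)
p(W) = (-62 + W)*(-21 + W) (p(W) = (-21 + W)*(-62 + W) = (-62 + W)*(-21 + W))
√(p(o(3, 6)*(-4 + 4)) + 1/4148) = √((1302 + ((-4 + 6 + 3²)*(-4 + 4))² - 83*(-4 + 6 + 3²)*(-4 + 4)) + 1/4148) = √((1302 + ((-4 + 6 + 9)*0)² - 83*(-4 + 6 + 9)*0) + 1/4148) = √((1302 + (11*0)² - 913*0) + 1/4148) = √((1302 + 0² - 83*0) + 1/4148) = √((1302 + 0 + 0) + 1/4148) = √(1302 + 1/4148) = √(5400697/4148) = √5600522789/2074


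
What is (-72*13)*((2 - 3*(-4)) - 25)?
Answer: 10296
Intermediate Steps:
(-72*13)*((2 - 3*(-4)) - 25) = -936*((2 + 12) - 25) = -936*(14 - 25) = -936*(-11) = 10296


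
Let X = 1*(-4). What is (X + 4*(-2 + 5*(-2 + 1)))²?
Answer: 1024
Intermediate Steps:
X = -4
(X + 4*(-2 + 5*(-2 + 1)))² = (-4 + 4*(-2 + 5*(-2 + 1)))² = (-4 + 4*(-2 + 5*(-1)))² = (-4 + 4*(-2 - 5))² = (-4 + 4*(-7))² = (-4 - 28)² = (-32)² = 1024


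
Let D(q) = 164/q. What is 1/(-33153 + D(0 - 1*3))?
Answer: -3/99623 ≈ -3.0114e-5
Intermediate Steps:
1/(-33153 + D(0 - 1*3)) = 1/(-33153 + 164/(0 - 1*3)) = 1/(-33153 + 164/(0 - 3)) = 1/(-33153 + 164/(-3)) = 1/(-33153 + 164*(-⅓)) = 1/(-33153 - 164/3) = 1/(-99623/3) = -3/99623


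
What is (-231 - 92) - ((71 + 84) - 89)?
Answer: -389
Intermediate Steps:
(-231 - 92) - ((71 + 84) - 89) = -323 - (155 - 89) = -323 - 1*66 = -323 - 66 = -389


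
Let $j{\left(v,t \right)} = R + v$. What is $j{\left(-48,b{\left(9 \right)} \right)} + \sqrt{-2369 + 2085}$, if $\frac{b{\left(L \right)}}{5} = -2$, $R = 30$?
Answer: $-18 + 2 i \sqrt{71} \approx -18.0 + 16.852 i$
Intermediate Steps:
$b{\left(L \right)} = -10$ ($b{\left(L \right)} = 5 \left(-2\right) = -10$)
$j{\left(v,t \right)} = 30 + v$
$j{\left(-48,b{\left(9 \right)} \right)} + \sqrt{-2369 + 2085} = \left(30 - 48\right) + \sqrt{-2369 + 2085} = -18 + \sqrt{-284} = -18 + 2 i \sqrt{71}$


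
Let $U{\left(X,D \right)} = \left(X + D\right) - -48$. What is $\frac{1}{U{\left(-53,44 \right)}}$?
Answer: $\frac{1}{39} \approx 0.025641$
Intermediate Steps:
$U{\left(X,D \right)} = 48 + D + X$ ($U{\left(X,D \right)} = \left(D + X\right) + 48 = 48 + D + X$)
$\frac{1}{U{\left(-53,44 \right)}} = \frac{1}{48 + 44 - 53} = \frac{1}{39}$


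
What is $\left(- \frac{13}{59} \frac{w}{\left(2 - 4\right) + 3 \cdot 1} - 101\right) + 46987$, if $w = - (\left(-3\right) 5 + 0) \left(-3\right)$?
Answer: $\frac{2766859}{59} \approx 46896.0$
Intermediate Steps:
$w = -45$ ($w = - (-15 + 0) \left(-3\right) = \left(-1\right) \left(-15\right) \left(-3\right) = 15 \left(-3\right) = -45$)
$\left(- \frac{13}{59} \frac{w}{\left(2 - 4\right) + 3 \cdot 1} - 101\right) + 46987 = \left(- \frac{13}{59} \left(- \frac{45}{\left(2 - 4\right) + 3 \cdot 1}\right) - 101\right) + 46987 = \left(\left(-13\right) \frac{1}{59} \left(- \frac{45}{-2 + 3}\right) - 101\right) + 46987 = \left(- \frac{13 \left(- \frac{45}{1}\right)}{59} - 101\right) + 46987 = \left(- \frac{13 \left(\left(-45\right) 1\right)}{59} - 101\right) + 46987 = \left(\left(- \frac{13}{59}\right) \left(-45\right) - 101\right) + 46987 = \left(\frac{585}{59} - 101\right) + 46987 = - \frac{5374}{59} + 46987 = \frac{2766859}{59}$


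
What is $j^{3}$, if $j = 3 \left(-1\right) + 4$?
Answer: $1$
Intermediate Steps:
$j = 1$ ($j = -3 + 4 = 1$)
$j^{3} = 1^{3} = 1$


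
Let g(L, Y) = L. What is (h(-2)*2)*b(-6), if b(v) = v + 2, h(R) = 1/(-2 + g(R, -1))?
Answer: 2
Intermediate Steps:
h(R) = 1/(-2 + R)
b(v) = 2 + v
(h(-2)*2)*b(-6) = (2/(-2 - 2))*(2 - 6) = (2/(-4))*(-4) = -1/4*2*(-4) = -1/2*(-4) = 2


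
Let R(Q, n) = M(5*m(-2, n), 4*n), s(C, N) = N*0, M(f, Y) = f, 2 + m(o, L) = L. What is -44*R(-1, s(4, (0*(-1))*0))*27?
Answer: 11880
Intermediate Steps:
m(o, L) = -2 + L
s(C, N) = 0
R(Q, n) = -10 + 5*n (R(Q, n) = 5*(-2 + n) = -10 + 5*n)
-44*R(-1, s(4, (0*(-1))*0))*27 = -44*(-10 + 5*0)*27 = -44*(-10 + 0)*27 = -44*(-10)*27 = 440*27 = 11880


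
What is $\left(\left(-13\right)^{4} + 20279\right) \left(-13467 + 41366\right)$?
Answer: $1362587160$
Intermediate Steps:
$\left(\left(-13\right)^{4} + 20279\right) \left(-13467 + 41366\right) = \left(28561 + 20279\right) 27899 = 48840 \cdot 27899 = 1362587160$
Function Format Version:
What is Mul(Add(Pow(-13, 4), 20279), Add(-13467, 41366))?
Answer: 1362587160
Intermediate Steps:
Mul(Add(Pow(-13, 4), 20279), Add(-13467, 41366)) = Mul(Add(28561, 20279), 27899) = Mul(48840, 27899) = 1362587160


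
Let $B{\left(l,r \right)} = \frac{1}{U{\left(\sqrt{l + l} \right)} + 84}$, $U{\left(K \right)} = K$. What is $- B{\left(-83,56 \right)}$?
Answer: $\frac{i}{\sqrt{166} - 84 i} \approx -0.011631 + 0.001784 i$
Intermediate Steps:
$B{\left(l,r \right)} = \frac{1}{84 + \sqrt{2} \sqrt{l}}$ ($B{\left(l,r \right)} = \frac{1}{\sqrt{l + l} + 84} = \frac{1}{\sqrt{2 l} + 84} = \frac{1}{\sqrt{2} \sqrt{l} + 84} = \frac{1}{84 + \sqrt{2} \sqrt{l}}$)
$- B{\left(-83,56 \right)} = - \frac{1}{84 + \sqrt{2} \sqrt{-83}} = - \frac{1}{84 + \sqrt{2} i \sqrt{83}} = - \frac{1}{84 + i \sqrt{166}}$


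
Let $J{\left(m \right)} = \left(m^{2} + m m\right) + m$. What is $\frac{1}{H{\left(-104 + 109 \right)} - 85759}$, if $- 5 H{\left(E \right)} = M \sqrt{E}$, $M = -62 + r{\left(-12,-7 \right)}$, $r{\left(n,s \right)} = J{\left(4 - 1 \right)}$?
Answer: $- \frac{428795}{36773028724} - \frac{41 \sqrt{5}}{36773028724} \approx -1.1663 \cdot 10^{-5}$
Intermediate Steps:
$J{\left(m \right)} = m + 2 m^{2}$ ($J{\left(m \right)} = \left(m^{2} + m^{2}\right) + m = 2 m^{2} + m = m + 2 m^{2}$)
$r{\left(n,s \right)} = 21$ ($r{\left(n,s \right)} = \left(4 - 1\right) \left(1 + 2 \left(4 - 1\right)\right) = 3 \left(1 + 2 \cdot 3\right) = 3 \left(1 + 6\right) = 3 \cdot 7 = 21$)
$M = -41$ ($M = -62 + 21 = -41$)
$H{\left(E \right)} = \frac{41 \sqrt{E}}{5}$ ($H{\left(E \right)} = - \frac{\left(-41\right) \sqrt{E}}{5} = \frac{41 \sqrt{E}}{5}$)
$\frac{1}{H{\left(-104 + 109 \right)} - 85759} = \frac{1}{\frac{41 \sqrt{-104 + 109}}{5} - 85759} = \frac{1}{\frac{41 \sqrt{5}}{5} - 85759} = \frac{1}{-85759 + \frac{41 \sqrt{5}}{5}}$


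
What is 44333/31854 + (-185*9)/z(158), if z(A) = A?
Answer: -11508074/1258233 ≈ -9.1462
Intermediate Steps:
44333/31854 + (-185*9)/z(158) = 44333/31854 - 185*9/158 = 44333*(1/31854) - 1665*1/158 = 44333/31854 - 1665/158 = -11508074/1258233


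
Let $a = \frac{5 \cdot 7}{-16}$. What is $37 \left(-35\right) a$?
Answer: $\frac{45325}{16} \approx 2832.8$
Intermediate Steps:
$a = - \frac{35}{16}$ ($a = 35 \left(- \frac{1}{16}\right) = - \frac{35}{16} \approx -2.1875$)
$37 \left(-35\right) a = 37 \left(-35\right) \left(- \frac{35}{16}\right) = \left(-1295\right) \left(- \frac{35}{16}\right) = \frac{45325}{16}$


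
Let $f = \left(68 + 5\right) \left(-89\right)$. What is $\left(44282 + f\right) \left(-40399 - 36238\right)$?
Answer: $-2895729045$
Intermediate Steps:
$f = -6497$ ($f = 73 \left(-89\right) = -6497$)
$\left(44282 + f\right) \left(-40399 - 36238\right) = \left(44282 - 6497\right) \left(-40399 - 36238\right) = 37785 \left(-40399 - 36238\right) = 37785 \left(-76637\right) = -2895729045$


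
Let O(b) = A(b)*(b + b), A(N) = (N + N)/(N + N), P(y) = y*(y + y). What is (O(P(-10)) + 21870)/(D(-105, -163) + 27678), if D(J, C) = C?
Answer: 4454/5503 ≈ 0.80938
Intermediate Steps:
P(y) = 2*y² (P(y) = y*(2*y) = 2*y²)
A(N) = 1 (A(N) = (2*N)/((2*N)) = (2*N)*(1/(2*N)) = 1)
O(b) = 2*b (O(b) = 1*(b + b) = 1*(2*b) = 2*b)
(O(P(-10)) + 21870)/(D(-105, -163) + 27678) = (2*(2*(-10)²) + 21870)/(-163 + 27678) = (2*(2*100) + 21870)/27515 = (2*200 + 21870)*(1/27515) = (400 + 21870)*(1/27515) = 22270*(1/27515) = 4454/5503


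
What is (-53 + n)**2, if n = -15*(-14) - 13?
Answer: 20736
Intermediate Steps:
n = 197 (n = 210 - 13 = 197)
(-53 + n)**2 = (-53 + 197)**2 = 144**2 = 20736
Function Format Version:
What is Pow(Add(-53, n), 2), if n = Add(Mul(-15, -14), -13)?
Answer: 20736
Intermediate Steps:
n = 197 (n = Add(210, -13) = 197)
Pow(Add(-53, n), 2) = Pow(Add(-53, 197), 2) = Pow(144, 2) = 20736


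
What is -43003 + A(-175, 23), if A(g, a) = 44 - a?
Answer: -42982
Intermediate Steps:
-43003 + A(-175, 23) = -43003 + (44 - 1*23) = -43003 + (44 - 23) = -43003 + 21 = -42982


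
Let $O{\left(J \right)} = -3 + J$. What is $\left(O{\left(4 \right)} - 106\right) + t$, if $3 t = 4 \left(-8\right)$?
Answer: $- \frac{347}{3} \approx -115.67$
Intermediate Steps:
$t = - \frac{32}{3}$ ($t = \frac{4 \left(-8\right)}{3} = \frac{1}{3} \left(-32\right) = - \frac{32}{3} \approx -10.667$)
$\left(O{\left(4 \right)} - 106\right) + t = \left(\left(-3 + 4\right) - 106\right) - \frac{32}{3} = \left(1 - 106\right) - \frac{32}{3} = -105 - \frac{32}{3} = - \frac{347}{3}$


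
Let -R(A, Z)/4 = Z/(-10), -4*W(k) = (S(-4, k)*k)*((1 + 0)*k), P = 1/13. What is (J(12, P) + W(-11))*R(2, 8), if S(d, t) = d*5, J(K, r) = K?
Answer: 9872/5 ≈ 1974.4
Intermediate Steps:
P = 1/13 ≈ 0.076923
S(d, t) = 5*d
W(k) = 5*k² (W(k) = -(5*(-4))*k*(1 + 0)*k/4 = -(-20*k)*1*k/4 = -(-20*k)*k/4 = -(-5)*k² = 5*k²)
R(A, Z) = 2*Z/5 (R(A, Z) = -4*Z/(-10) = -4*Z*(-1)/10 = -(-2)*Z/5 = 2*Z/5)
(J(12, P) + W(-11))*R(2, 8) = (12 + 5*(-11)²)*((⅖)*8) = (12 + 5*121)*(16/5) = (12 + 605)*(16/5) = 617*(16/5) = 9872/5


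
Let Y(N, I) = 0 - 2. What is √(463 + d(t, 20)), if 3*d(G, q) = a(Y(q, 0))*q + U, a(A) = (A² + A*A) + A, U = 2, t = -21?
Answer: √4533/3 ≈ 22.443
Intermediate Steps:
Y(N, I) = -2
a(A) = A + 2*A² (a(A) = (A² + A²) + A = 2*A² + A = A + 2*A²)
d(G, q) = ⅔ + 2*q (d(G, q) = ((-2*(1 + 2*(-2)))*q + 2)/3 = ((-2*(1 - 4))*q + 2)/3 = ((-2*(-3))*q + 2)/3 = (6*q + 2)/3 = (2 + 6*q)/3 = ⅔ + 2*q)
√(463 + d(t, 20)) = √(463 + (⅔ + 2*20)) = √(463 + (⅔ + 40)) = √(463 + 122/3) = √(1511/3) = √4533/3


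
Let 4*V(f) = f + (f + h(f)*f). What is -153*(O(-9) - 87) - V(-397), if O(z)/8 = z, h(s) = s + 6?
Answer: -57125/4 ≈ -14281.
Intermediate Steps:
h(s) = 6 + s
O(z) = 8*z
V(f) = f/2 + f*(6 + f)/4 (V(f) = (f + (f + (6 + f)*f))/4 = (f + (f + f*(6 + f)))/4 = (2*f + f*(6 + f))/4 = f/2 + f*(6 + f)/4)
-153*(O(-9) - 87) - V(-397) = -153*(8*(-9) - 87) - (-397)*(8 - 397)/4 = -153*(-72 - 87) - (-397)*(-389)/4 = -153*(-159) - 1*154433/4 = 24327 - 154433/4 = -57125/4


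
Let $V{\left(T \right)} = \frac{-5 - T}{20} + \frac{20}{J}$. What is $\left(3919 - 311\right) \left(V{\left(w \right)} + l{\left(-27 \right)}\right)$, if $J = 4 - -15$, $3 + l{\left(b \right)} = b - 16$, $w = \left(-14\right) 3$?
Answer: $- \frac{14772054}{95} \approx -1.555 \cdot 10^{5}$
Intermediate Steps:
$w = -42$
$l{\left(b \right)} = -19 + b$ ($l{\left(b \right)} = -3 + \left(b - 16\right) = -3 + \left(-16 + b\right) = -19 + b$)
$J = 19$ ($J = 4 + 15 = 19$)
$V{\left(T \right)} = \frac{61}{76} - \frac{T}{20}$ ($V{\left(T \right)} = \frac{-5 - T}{20} + \frac{20}{19} = \left(-5 - T\right) \frac{1}{20} + 20 \cdot \frac{1}{19} = \left(- \frac{1}{4} - \frac{T}{20}\right) + \frac{20}{19} = \frac{61}{76} - \frac{T}{20}$)
$\left(3919 - 311\right) \left(V{\left(w \right)} + l{\left(-27 \right)}\right) = \left(3919 - 311\right) \left(\left(\frac{61}{76} - - \frac{21}{10}\right) - 46\right) = 3608 \left(\left(\frac{61}{76} + \frac{21}{10}\right) - 46\right) = 3608 \left(\frac{1103}{380} - 46\right) = 3608 \left(- \frac{16377}{380}\right) = - \frac{14772054}{95}$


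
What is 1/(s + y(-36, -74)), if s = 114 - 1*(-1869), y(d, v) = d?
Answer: 1/1947 ≈ 0.00051361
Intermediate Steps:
s = 1983 (s = 114 + 1869 = 1983)
1/(s + y(-36, -74)) = 1/(1983 - 36) = 1/1947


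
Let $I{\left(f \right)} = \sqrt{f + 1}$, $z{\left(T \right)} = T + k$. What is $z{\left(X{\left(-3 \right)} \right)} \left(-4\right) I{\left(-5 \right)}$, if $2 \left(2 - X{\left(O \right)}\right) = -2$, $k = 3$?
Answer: $- 48 i \approx - 48.0 i$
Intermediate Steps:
$X{\left(O \right)} = 3$ ($X{\left(O \right)} = 2 - -1 = 2 + 1 = 3$)
$z{\left(T \right)} = 3 + T$ ($z{\left(T \right)} = T + 3 = 3 + T$)
$I{\left(f \right)} = \sqrt{1 + f}$
$z{\left(X{\left(-3 \right)} \right)} \left(-4\right) I{\left(-5 \right)} = \left(3 + 3\right) \left(-4\right) \sqrt{1 - 5} = 6 \left(-4\right) \sqrt{-4} = - 24 \cdot 2 i = - 48 i$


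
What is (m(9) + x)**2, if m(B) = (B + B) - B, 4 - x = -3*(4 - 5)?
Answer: 100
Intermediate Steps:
x = 1 (x = 4 - (-3)*(4 - 5) = 4 - (-3)*(-1) = 4 - 1*3 = 4 - 3 = 1)
m(B) = B (m(B) = 2*B - B = B)
(m(9) + x)**2 = (9 + 1)**2 = 10**2 = 100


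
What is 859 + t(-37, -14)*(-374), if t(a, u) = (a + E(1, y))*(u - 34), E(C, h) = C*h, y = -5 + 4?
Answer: -681317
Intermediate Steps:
y = -1
t(a, u) = (-1 + a)*(-34 + u) (t(a, u) = (a + 1*(-1))*(u - 34) = (a - 1)*(-34 + u) = (-1 + a)*(-34 + u))
859 + t(-37, -14)*(-374) = 859 + (34 - 1*(-14) - 34*(-37) - 37*(-14))*(-374) = 859 + (34 + 14 + 1258 + 518)*(-374) = 859 + 1824*(-374) = 859 - 682176 = -681317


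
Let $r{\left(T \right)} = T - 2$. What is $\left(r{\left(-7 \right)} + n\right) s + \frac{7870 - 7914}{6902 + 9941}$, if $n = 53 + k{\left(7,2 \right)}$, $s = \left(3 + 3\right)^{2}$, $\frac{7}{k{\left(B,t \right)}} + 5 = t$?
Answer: $\frac{25264456}{16843} \approx 1500.0$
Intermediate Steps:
$k{\left(B,t \right)} = \frac{7}{-5 + t}$
$r{\left(T \right)} = -2 + T$
$s = 36$ ($s = 6^{2} = 36$)
$n = \frac{152}{3}$ ($n = 53 + \frac{7}{-5 + 2} = 53 + \frac{7}{-3} = 53 + 7 \left(- \frac{1}{3}\right) = 53 - \frac{7}{3} = \frac{152}{3} \approx 50.667$)
$\left(r{\left(-7 \right)} + n\right) s + \frac{7870 - 7914}{6902 + 9941} = \left(\left(-2 - 7\right) + \frac{152}{3}\right) 36 + \frac{7870 - 7914}{6902 + 9941} = \left(-9 + \frac{152}{3}\right) 36 - \frac{44}{16843} = \frac{125}{3} \cdot 36 - \frac{44}{16843} = 1500 - \frac{44}{16843} = \frac{25264456}{16843}$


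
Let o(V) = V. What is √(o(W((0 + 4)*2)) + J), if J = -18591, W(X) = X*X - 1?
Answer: 4*I*√1158 ≈ 136.12*I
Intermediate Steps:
W(X) = -1 + X² (W(X) = X² - 1 = -1 + X²)
√(o(W((0 + 4)*2)) + J) = √((-1 + ((0 + 4)*2)²) - 18591) = √((-1 + (4*2)²) - 18591) = √((-1 + 8²) - 18591) = √((-1 + 64) - 18591) = √(63 - 18591) = √(-18528) = 4*I*√1158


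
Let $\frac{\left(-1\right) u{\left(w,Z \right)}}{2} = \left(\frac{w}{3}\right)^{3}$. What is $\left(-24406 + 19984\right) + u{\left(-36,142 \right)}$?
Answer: $-966$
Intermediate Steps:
$u{\left(w,Z \right)} = - \frac{2 w^{3}}{27}$ ($u{\left(w,Z \right)} = - 2 \left(\frac{w}{3}\right)^{3} = - 2 \frac{w^{3}}{27} = - \frac{2 w^{3}}{27}$)
$\left(-24406 + 19984\right) + u{\left(-36,142 \right)} = \left(-24406 + 19984\right) - \frac{2 \left(-36\right)^{3}}{27} = -4422 - -3456 = -4422 + 3456 = -966$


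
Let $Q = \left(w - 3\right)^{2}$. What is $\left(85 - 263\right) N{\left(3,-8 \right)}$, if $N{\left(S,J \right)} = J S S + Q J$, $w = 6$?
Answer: $25632$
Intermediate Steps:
$Q = 9$ ($Q = \left(6 - 3\right)^{2} = 3^{2} = 9$)
$N{\left(S,J \right)} = 9 J + J S^{2}$ ($N{\left(S,J \right)} = J S S + 9 J = J S^{2} + 9 J = 9 J + J S^{2}$)
$\left(85 - 263\right) N{\left(3,-8 \right)} = \left(85 - 263\right) \left(- 8 \left(9 + 3^{2}\right)\right) = - 178 \left(- 8 \left(9 + 9\right)\right) = - 178 \left(\left(-8\right) 18\right) = \left(-178\right) \left(-144\right) = 25632$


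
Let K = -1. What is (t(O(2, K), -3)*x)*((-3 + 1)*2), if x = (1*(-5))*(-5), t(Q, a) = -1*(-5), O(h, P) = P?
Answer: -500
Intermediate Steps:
t(Q, a) = 5
x = 25 (x = -5*(-5) = 25)
(t(O(2, K), -3)*x)*((-3 + 1)*2) = (5*25)*((-3 + 1)*2) = 125*(-2*2) = 125*(-4) = -500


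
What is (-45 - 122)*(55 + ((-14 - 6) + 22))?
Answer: -9519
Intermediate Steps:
(-45 - 122)*(55 + ((-14 - 6) + 22)) = -167*(55 + (-20 + 22)) = -167*(55 + 2) = -167*57 = -9519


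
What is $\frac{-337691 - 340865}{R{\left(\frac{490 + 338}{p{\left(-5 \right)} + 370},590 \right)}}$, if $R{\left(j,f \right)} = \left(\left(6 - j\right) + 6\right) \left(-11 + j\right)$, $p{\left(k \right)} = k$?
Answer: $\frac{22600155775}{2830056} \approx 7985.8$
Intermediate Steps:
$R{\left(j,f \right)} = \left(-11 + j\right) \left(12 - j\right)$ ($R{\left(j,f \right)} = \left(12 - j\right) \left(-11 + j\right) = \left(-11 + j\right) \left(12 - j\right)$)
$\frac{-337691 - 340865}{R{\left(\frac{490 + 338}{p{\left(-5 \right)} + 370},590 \right)}} = \frac{-337691 - 340865}{-132 - \left(\frac{490 + 338}{-5 + 370}\right)^{2} + 23 \frac{490 + 338}{-5 + 370}} = \frac{-337691 - 340865}{-132 - \left(\frac{828}{365}\right)^{2} + 23 \cdot \frac{828}{365}} = - \frac{678556}{-132 - \left(828 \cdot \frac{1}{365}\right)^{2} + 23 \cdot 828 \cdot \frac{1}{365}} = - \frac{678556}{-132 - \left(\frac{828}{365}\right)^{2} + 23 \cdot \frac{828}{365}} = - \frac{678556}{-132 - \frac{685584}{133225} + \frac{19044}{365}} = - \frac{678556}{- \frac{11320224}{133225}} = \left(-678556\right) \left(- \frac{133225}{11320224}\right) = \frac{22600155775}{2830056}$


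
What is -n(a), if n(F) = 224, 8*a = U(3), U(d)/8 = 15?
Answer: -224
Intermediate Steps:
U(d) = 120 (U(d) = 8*15 = 120)
a = 15 (a = (⅛)*120 = 15)
-n(a) = -1*224 = -224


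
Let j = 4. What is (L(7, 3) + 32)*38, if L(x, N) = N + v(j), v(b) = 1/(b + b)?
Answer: 5339/4 ≈ 1334.8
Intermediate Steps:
v(b) = 1/(2*b)
L(x, N) = 1/8 + N (L(x, N) = N + (1/2)/4 = N + (1/2)*(1/4) = N + 1/8 = 1/8 + N)
(L(7, 3) + 32)*38 = ((1/8 + 3) + 32)*38 = (25/8 + 32)*38 = (281/8)*38 = 5339/4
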